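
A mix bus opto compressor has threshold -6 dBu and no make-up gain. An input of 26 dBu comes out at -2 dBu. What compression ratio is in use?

8:1

Input overshoot = 26 − (-6) = 32 dB; output overshoot = -2 − (-6) = 4 dB.
Ratio = 32 / 4 = 8.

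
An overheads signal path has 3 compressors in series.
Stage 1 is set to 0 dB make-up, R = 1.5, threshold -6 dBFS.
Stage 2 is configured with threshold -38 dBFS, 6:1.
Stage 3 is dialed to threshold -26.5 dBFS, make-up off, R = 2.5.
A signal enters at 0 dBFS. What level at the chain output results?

Stage 1: overshoot 6 dB → 6/1.5 = 4 dB → -2 dBFS.
Stage 2: -2 dBFS is 36 dB over -38 dBFS; at 6:1 that becomes 6 dB over, giving -32 dBFS.
Stage 3: -32 dBFS is at or below the -26.5 dBFS threshold — no compression; output -32 dBFS.

-32 dBFS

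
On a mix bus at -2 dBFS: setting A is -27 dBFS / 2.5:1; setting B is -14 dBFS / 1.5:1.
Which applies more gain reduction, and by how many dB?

A, by 11 dB

A: GR = 25 − 25/2.5 = 15 dB.
B: GR = 12 − 12/1.5 = 4 dB.
Difference: 11 dB in favour of A.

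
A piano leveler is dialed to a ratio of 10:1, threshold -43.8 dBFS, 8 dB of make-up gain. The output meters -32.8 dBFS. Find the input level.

-13.8 dBFS

Before make-up, the level was -32.8 − 8 = -40.8 dBFS.
Post-compression overshoot = -40.8 − (-43.8) = 3 dB.
Undo the ratio: input overshoot = 3 × 10 = 30 dB, giving input = -13.8 dBFS.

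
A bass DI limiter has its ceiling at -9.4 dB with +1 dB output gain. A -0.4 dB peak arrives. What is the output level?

At ∞:1, everything above -9.4 dB is held at the ceiling.
Output gain then adds 1 dB: -9.4 + 1 = -8.4 dB.

-8.4 dB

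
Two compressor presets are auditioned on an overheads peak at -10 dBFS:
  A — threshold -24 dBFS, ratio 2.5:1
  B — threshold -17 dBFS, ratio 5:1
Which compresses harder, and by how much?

A, by 2.8 dB

A: 14 dB over, compressed to 5.6 dB over, so 8.4 dB of GR.
B: 7 dB over, compressed to 1.4 dB over, so 5.6 dB of GR.
A applies 2.8 dB more gain reduction.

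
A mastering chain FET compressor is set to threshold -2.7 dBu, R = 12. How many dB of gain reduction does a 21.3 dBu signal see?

21.3 dBu exceeds the threshold by 24 dB.
At 12:1, output sits 24/12 = 2 dB above threshold.
Gain reduction = 24 − 2 = 22 dB.

22 dB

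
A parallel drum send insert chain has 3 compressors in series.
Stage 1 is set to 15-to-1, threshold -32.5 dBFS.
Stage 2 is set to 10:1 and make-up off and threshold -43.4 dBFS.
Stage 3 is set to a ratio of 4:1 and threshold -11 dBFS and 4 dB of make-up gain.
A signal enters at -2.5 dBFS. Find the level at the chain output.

Stage 1: -2.5 dBFS is 30 dB over -32.5 dBFS; at 15:1 that becomes 2 dB over, giving -30.5 dBFS.
Stage 2: 12.9 dB above -43.4 dBFS, reduced 10:1 to 1.29 dB above → -42.11 dBFS.
Stage 3: -42.11 dBFS ≤ -11 dBFS, so stage 3 doesn't engage; make-up brings it to -38.11 dBFS.

-38.11 dBFS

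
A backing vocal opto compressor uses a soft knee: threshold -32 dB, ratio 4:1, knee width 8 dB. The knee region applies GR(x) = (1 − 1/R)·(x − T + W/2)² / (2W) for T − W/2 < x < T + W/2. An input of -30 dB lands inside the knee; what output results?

-31.6875 dB

x − T + W/2 = -30 − (-32) + 4 = 6.
GR = (1 − 1/4) × 6² / 16 = 0.75 × 36 / 16 = 1.6875 dB.
Output = -30 − 1.6875 = -31.6875 dB.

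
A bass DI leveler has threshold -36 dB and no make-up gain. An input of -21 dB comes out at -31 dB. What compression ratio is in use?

Input overshoot = -21 − (-36) = 15 dB; output overshoot = -31 − (-36) = 5 dB.
Ratio = 15 / 5 = 3.

3:1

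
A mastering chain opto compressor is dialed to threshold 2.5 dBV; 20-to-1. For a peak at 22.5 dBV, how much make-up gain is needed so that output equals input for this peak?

19 dB

The peak compresses to 2.5 + 20/20 = 3.5 dBV.
To reach 22.5 dBV requires 22.5 − 3.5 = 19 dB of make-up.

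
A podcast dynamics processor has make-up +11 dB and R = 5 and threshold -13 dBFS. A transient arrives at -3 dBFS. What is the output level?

0 dBFS

-3 dBFS sits 10 dB over threshold.
The 10 dB excess becomes 2 dB after 5:1 reduction.
Output = -13 + 2 = -11 dBFS; make-up adds 11 dB, giving 0 dBFS.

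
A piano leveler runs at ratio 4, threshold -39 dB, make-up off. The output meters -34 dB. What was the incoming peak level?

-19 dB

The compressed level sits -34 − (-39) = 5 dB over threshold.
Input overshoot = R × output overshoot = 20 dB → input = -39 + 20 = -19 dB.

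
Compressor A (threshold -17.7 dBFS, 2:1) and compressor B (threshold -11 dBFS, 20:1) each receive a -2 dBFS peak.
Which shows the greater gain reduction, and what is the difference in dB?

B, by 0.7 dB

A: overshoot 15.7 dB → output overshoot 7.85 dB → GR 7.85 dB.
B: overshoot 9 dB → output overshoot 0.45 dB → GR 8.55 dB.
B applies 0.7 dB more gain reduction.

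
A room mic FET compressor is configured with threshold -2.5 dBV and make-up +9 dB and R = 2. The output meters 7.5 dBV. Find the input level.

Stripping the +9 dB make-up gives -1.5 dBV at the gain stage.
The compressed level sits -1.5 − (-2.5) = 1 dB over threshold.
Input overshoot = R × output overshoot = 2 dB → input = -2.5 + 2 = -0.5 dBV.

-0.5 dBV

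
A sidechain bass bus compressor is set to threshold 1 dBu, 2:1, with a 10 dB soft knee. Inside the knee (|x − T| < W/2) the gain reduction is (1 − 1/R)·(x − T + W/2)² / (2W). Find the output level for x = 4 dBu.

x − T + W/2 = 4 − 1 + 5 = 8.
GR = (1 − 1/2) × 8² / 20 = 0.5 × 64 / 20 = 1.6 dB.
Output = 4 − 1.6 = 2.4 dBu.

2.4 dBu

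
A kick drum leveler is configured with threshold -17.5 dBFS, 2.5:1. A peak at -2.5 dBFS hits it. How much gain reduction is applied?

9 dB

Overshoot = -2.5 − (-17.5) = 15 dB.
At 2.5:1, output sits 15/2.5 = 6 dB above threshold.
So the signal is attenuated by 15 − 6 = 9 dB.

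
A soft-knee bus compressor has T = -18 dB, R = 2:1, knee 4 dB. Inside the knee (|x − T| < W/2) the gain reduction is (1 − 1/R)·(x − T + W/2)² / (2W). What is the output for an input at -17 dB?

-17.5625 dB

x − T + W/2 = -17 − (-18) + 2 = 3.
GR = (1 − 1/2) × 3² / 8 = 0.5 × 9 / 8 = 0.5625 dB.
Output = -17 − 0.5625 = -17.5625 dB.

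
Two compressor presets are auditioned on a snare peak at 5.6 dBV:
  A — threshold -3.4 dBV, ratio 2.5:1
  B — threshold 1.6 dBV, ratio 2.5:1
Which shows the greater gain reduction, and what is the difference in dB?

A: 9 dB over, compressed to 3.6 dB over, so 5.4 dB of GR.
B: 4 dB over, compressed to 1.6 dB over, so 2.4 dB of GR.
A reduces 3 dB more.

A, by 3 dB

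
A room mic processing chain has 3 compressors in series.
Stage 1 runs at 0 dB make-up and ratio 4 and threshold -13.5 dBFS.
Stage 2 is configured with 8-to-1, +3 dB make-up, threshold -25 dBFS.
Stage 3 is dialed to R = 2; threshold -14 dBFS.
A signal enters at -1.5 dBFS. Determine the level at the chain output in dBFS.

-20.1875 dBFS

Stage 1: -1.5 dBFS is 12 dB over -13.5 dBFS; at 4:1 that becomes 3 dB over, giving -10.5 dBFS.
Stage 2: -10.5 dBFS is 14.5 dB over -25 dBFS; at 8:1 that becomes 1.8125 dB over, giving -23.1875 dBFS; +3 dB make-up → -20.1875 dBFS.
Stage 3: -20.1875 dBFS ≤ -14 dBFS, so stage 3 doesn't engage; output -20.1875 dBFS.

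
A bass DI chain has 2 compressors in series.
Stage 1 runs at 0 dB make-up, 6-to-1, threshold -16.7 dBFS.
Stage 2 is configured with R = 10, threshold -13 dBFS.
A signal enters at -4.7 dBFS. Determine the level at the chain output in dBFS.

-14.7 dBFS

Stage 1: 12 dB above -16.7 dBFS, reduced 6:1 to 2 dB above → -14.7 dBFS.
Stage 2: -14.7 dBFS is at or below the -13 dBFS threshold — no compression; output -14.7 dBFS.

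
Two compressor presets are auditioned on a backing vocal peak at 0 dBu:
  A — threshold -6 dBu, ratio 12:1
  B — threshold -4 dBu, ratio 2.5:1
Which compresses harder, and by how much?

A, by 3.1 dB

A: overshoot 6 dB → output overshoot 0.5 dB → GR 5.5 dB.
B: overshoot 4 dB → output overshoot 1.6 dB → GR 2.4 dB.
A applies 3.1 dB more gain reduction.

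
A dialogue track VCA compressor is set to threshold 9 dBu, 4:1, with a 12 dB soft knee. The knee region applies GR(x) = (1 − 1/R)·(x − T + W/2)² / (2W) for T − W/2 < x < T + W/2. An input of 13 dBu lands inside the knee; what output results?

9.875 dBu

x − T + W/2 = 13 − 9 + 6 = 10.
GR = (1 − 1/4) × 10² / 24 = 0.75 × 100 / 24 = 3.125 dB.
Output = 13 − 3.125 = 9.875 dBu.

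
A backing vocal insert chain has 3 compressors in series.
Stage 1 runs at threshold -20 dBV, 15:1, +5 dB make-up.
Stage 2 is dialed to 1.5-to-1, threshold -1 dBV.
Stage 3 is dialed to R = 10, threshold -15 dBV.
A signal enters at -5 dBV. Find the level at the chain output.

-14.9 dBV

Stage 1: overshoot 15 dB → 15/15 = 1 dB → -19 dBV; +5 dB make-up → -14 dBV.
Stage 2: -14 dBV ≤ -1 dBV, so stage 2 doesn't engage; output -14 dBV.
Stage 3: 1 dB above -15 dBV, reduced 10:1 to 0.1 dB above → -14.9 dBV.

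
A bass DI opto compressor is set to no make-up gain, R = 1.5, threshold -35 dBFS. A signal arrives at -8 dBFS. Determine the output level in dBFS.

Overshoot: -8 − (-35) = 27 dB.
The 27 dB excess becomes 18 dB after 1.5:1 reduction.
Output = -35 + 18 = -17 dBFS.

-17 dBFS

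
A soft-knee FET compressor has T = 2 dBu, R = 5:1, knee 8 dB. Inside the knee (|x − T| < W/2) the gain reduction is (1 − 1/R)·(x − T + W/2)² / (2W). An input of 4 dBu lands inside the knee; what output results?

x − T + W/2 = 4 − 2 + 4 = 6.
GR = (1 − 1/5) × 6² / 16 = 0.8 × 36 / 16 = 1.8 dB.
Output = 4 − 1.8 = 2.2 dBu.

2.2 dBu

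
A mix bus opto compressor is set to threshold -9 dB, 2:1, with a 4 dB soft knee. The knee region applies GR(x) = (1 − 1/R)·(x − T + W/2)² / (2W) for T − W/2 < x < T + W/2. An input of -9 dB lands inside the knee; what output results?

x − T + W/2 = -9 − (-9) + 2 = 2.
GR = (1 − 1/2) × 2² / 8 = 0.5 × 4 / 8 = 0.25 dB.
Output = -9 − 0.25 = -9.25 dB.

-9.25 dB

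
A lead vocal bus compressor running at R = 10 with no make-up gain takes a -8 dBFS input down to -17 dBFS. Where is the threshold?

-18 dBFS

Input is 10 dB above T (since output overshoot × R = input overshoot: (-17 − T)·10 = -8 − T gives T = -18 dBFS).
Check: -18 + (-8 − (-18))/10 = -18 + 1 = -17 dBFS. ✓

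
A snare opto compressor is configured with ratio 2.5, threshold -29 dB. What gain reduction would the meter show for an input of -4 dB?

15 dB

Overshoot = -4 − (-29) = 25 dB.
After 2.5:1 compression the overshoot becomes 25/2.5 = 10 dB.
Gain reduction = 25 − 10 = 15 dB.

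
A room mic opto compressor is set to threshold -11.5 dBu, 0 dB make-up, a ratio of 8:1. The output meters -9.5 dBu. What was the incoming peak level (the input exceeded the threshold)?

That's 2 dB above the -11.5 dBu threshold.
Before 8:1 compression the overshoot was 2 × 8 = 16 dB, so input = -11.5 + 16 = 4.5 dBu.

4.5 dBu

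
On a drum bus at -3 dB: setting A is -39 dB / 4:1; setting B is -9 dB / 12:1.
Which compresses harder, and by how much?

A: GR = 36 − 36/4 = 27 dB.
B: GR = 6 − 6/12 = 5.5 dB.
Difference: 21.5 dB in favour of A.

A, by 21.5 dB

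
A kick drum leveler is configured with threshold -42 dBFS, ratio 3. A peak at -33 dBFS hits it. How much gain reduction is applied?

6 dB

-33 dBFS exceeds the threshold by 9 dB.
A 3:1 ratio leaves 3 dB of that excess.
Gain reduction = 9 − 3 = 6 dB.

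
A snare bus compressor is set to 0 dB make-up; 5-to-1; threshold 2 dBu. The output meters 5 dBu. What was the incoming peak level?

The compressed level sits 5 − 2 = 3 dB over threshold.
Input overshoot = R × output overshoot = 15 dB → input = 2 + 15 = 17 dBu.

17 dBu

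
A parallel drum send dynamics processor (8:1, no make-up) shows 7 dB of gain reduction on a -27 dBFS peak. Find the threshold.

Gain reduction = -27 − (-34) = 7 dB; output overshoot = GR / (R − 1) = 7 / 7 = 1 dB.
Threshold = output − output overshoot = -34 − 1 = -35 dBFS.

-35 dBFS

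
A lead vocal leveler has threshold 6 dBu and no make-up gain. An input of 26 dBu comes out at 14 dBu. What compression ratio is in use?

2.5:1

Input overshoot = 26 − 6 = 20 dB; output overshoot = 14 − 6 = 8 dB.
Ratio = 20 / 8 = 2.5.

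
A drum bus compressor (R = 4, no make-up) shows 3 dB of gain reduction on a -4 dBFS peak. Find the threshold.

Gain reduction = -4 − (-7) = 3 dB; output overshoot = GR / (R − 1) = 3 / 3 = 1 dB.
Threshold = output − output overshoot = -7 − 1 = -8 dBFS.

-8 dBFS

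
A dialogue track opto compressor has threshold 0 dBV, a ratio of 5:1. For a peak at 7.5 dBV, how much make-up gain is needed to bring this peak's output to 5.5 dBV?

4 dB

Overshoot 7.5 dB → 7.5/5 = 1.5 dB after compression, so the compressed level is 0 + 1.5 = 1.5 dBV.
Make-up = target − compressed = 5.5 − 1.5 = 4 dB.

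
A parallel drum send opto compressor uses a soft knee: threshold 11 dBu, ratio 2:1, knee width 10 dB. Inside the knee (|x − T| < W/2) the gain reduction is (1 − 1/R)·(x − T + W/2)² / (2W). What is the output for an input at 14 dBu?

x − T + W/2 = 14 − 11 + 5 = 8.
GR = (1 − 1/2) × 8² / 20 = 0.5 × 64 / 20 = 1.6 dB.
Output = 14 − 1.6 = 12.4 dBu.

12.4 dBu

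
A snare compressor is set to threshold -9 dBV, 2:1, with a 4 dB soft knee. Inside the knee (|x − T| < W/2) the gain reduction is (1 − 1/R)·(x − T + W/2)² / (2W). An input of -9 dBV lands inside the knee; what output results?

-9.25 dBV

x − T + W/2 = -9 − (-9) + 2 = 2.
GR = (1 − 1/2) × 2² / 8 = 0.5 × 4 / 8 = 0.25 dB.
Output = -9 − 0.25 = -9.25 dBV.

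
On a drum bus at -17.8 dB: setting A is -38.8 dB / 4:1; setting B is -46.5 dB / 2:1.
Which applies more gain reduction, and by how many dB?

A, by 1.4 dB

A: GR = 21 − 21/4 = 15.75 dB.
B: GR = 28.7 − 28.7/2 = 14.35 dB.
A applies 1.4 dB more gain reduction.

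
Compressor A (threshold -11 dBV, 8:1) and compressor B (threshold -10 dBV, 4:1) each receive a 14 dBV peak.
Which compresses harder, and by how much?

A: overshoot 25 dB → output overshoot 3.125 dB → GR 21.875 dB.
B: overshoot 24 dB → output overshoot 6 dB → GR 18 dB.
A reduces 3.875 dB more.

A, by 3.875 dB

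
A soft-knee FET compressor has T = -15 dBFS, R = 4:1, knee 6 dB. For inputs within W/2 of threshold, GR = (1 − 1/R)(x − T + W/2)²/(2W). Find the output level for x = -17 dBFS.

-17.0625 dBFS

x − T + W/2 = -17 − (-15) + 3 = 1.
GR = (1 − 1/4) × 1² / 12 = 0.75 × 1 / 12 = 0.0625 dB.
Output = -17 − 0.0625 = -17.0625 dBFS.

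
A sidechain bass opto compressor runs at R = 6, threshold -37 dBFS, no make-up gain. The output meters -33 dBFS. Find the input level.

-13 dBFS

Post-compression overshoot = -33 − (-37) = 4 dB.
Before 6:1 compression the overshoot was 4 × 6 = 24 dB, so input = -37 + 24 = -13 dBFS.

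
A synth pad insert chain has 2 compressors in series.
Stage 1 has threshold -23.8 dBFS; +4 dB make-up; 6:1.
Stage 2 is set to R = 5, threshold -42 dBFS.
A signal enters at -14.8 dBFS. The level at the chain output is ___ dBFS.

-37.26 dBFS

Stage 1: overshoot 9 dB → 9/6 = 1.5 dB → -22.3 dBFS; +4 dB make-up → -18.3 dBFS.
Stage 2: overshoot 23.7 dB → 23.7/5 = 4.74 dB → -37.26 dBFS.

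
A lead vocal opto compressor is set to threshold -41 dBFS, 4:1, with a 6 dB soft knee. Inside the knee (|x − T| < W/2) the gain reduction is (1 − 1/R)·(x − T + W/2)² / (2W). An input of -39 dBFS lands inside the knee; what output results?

-40.5625 dBFS

x − T + W/2 = -39 − (-41) + 3 = 5.
GR = (1 − 1/4) × 5² / 12 = 0.75 × 25 / 12 = 1.5625 dB.
Output = -39 − 1.5625 = -40.5625 dBFS.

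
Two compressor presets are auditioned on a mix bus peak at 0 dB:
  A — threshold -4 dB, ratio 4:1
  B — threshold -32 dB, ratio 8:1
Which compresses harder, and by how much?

A: overshoot 4 dB → output overshoot 1 dB → GR 3 dB.
B: overshoot 32 dB → output overshoot 4 dB → GR 28 dB.
B reduces 25 dB more.

B, by 25 dB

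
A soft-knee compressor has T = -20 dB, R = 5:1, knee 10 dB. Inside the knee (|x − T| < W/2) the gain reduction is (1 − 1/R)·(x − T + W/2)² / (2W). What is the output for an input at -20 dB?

-21 dB

x − T + W/2 = -20 − (-20) + 5 = 5.
GR = (1 − 1/5) × 5² / 20 = 0.8 × 25 / 20 = 1 dB.
Output = -20 − 1 = -21 dB.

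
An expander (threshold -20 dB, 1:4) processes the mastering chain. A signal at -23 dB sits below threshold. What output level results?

The input is 3 dB below the -20 dB threshold.
A 1:4 expander multiplies undershoot by 4: 3 × 4 = 12 dB below threshold.
Output = -20 − 12 = -32 dB.

-32 dB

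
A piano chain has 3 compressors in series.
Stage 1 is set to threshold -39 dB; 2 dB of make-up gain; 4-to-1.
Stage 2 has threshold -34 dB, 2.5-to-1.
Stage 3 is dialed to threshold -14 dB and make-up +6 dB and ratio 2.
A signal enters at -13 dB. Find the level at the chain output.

Stage 1: -13 dB is 26 dB over -39 dB; at 4:1 that becomes 6.5 dB over, giving -32.5 dB; +2 dB make-up → -30.5 dB.
Stage 2: 3.5 dB above -34 dB, reduced 2.5:1 to 1.4 dB above → -32.6 dB.
Stage 3: -32.6 dB is at or below the -14 dB threshold — no compression; make-up brings it to -26.6 dB.

-26.6 dB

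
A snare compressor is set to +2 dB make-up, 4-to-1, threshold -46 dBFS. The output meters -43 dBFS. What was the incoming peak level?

Before make-up, the level was -43 − 2 = -45 dBFS.
Post-compression overshoot = -45 − (-46) = 1 dB.
Undo the ratio: input overshoot = 1 × 4 = 4 dB, giving input = -42 dBFS.

-42 dBFS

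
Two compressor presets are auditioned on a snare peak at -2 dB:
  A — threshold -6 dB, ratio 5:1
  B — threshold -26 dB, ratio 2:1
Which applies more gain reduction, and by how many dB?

A: 4 dB over, compressed to 0.8 dB over, so 3.2 dB of GR.
B: 24 dB over, compressed to 12 dB over, so 12 dB of GR.
B applies 8.8 dB more gain reduction.

B, by 8.8 dB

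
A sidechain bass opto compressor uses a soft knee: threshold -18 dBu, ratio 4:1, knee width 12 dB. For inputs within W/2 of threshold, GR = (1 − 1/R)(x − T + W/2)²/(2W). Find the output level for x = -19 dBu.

x − T + W/2 = -19 − (-18) + 6 = 5.
GR = (1 − 1/4) × 5² / 24 = 0.75 × 25 / 24 = 0.78125 dB.
Output = -19 − 0.78125 = -19.78125 dBu.

-19.78125 dBu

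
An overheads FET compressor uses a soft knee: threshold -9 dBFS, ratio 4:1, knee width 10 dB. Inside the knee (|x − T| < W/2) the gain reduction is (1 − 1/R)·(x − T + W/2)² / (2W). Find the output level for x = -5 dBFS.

x − T + W/2 = -5 − (-9) + 5 = 9.
GR = (1 − 1/4) × 9² / 20 = 0.75 × 81 / 20 = 3.0375 dB.
Output = -5 − 3.0375 = -8.0375 dBFS.

-8.0375 dBFS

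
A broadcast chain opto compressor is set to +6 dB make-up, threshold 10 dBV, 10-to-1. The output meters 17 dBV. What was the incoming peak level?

20 dBV

Before make-up, the level was 17 − 6 = 11 dBV.
The compressed level sits 11 − 10 = 1 dB over threshold.
Undo the ratio: input overshoot = 1 × 10 = 10 dB, giving input = 20 dBV.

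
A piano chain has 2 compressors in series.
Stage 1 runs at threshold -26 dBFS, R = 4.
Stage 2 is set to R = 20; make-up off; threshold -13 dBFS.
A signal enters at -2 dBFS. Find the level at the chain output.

-20 dBFS

Stage 1: overshoot 24 dB → 24/4 = 6 dB → -20 dBFS.
Stage 2: below threshold (-20 ≤ -13); passes unchanged; output -20 dBFS.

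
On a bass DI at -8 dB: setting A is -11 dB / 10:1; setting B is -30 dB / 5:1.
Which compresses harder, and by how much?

A: GR = 3 − 3/10 = 2.7 dB.
B: GR = 22 − 22/5 = 17.6 dB.
B applies 14.9 dB more gain reduction.

B, by 14.9 dB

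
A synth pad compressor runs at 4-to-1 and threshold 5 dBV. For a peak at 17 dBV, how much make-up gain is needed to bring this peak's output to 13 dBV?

5 dB

Without make-up, output = threshold + overshoot/4 = 5 + 3 = 8 dBV.
Gap to target: 5 dB.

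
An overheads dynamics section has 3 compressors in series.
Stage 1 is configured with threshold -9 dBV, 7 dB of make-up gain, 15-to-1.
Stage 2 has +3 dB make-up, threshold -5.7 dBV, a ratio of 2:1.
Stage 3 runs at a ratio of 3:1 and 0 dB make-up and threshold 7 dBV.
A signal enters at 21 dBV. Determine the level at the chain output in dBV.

0.15 dBV

Stage 1: overshoot 30 dB → 30/15 = 2 dB → -7 dBV; +7 dB make-up → 0 dBV.
Stage 2: 0 dBV is 5.7 dB over -5.7 dBV; at 2:1 that becomes 2.85 dB over, giving -2.85 dBV; +3 dB make-up → 0.15 dBV.
Stage 3: 0.15 dBV ≤ 7 dBV, so stage 3 doesn't engage; output 0.15 dBV.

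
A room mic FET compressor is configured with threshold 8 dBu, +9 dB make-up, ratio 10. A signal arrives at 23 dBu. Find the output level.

Overshoot: 23 − 8 = 15 dB.
The 15 dB excess becomes 1.5 dB after 10:1 reduction.
Output = 8 + 1.5 = 9.5 dBu; make-up adds 9 dB, giving 18.5 dBu.

18.5 dBu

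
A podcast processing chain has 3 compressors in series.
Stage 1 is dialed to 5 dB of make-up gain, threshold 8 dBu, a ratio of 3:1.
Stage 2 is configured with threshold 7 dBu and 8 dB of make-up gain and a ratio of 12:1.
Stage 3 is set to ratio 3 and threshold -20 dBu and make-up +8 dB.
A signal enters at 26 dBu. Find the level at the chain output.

Stage 1: overshoot 18 dB → 18/3 = 6 dB → 14 dBu; +5 dB make-up → 19 dBu.
Stage 2: 19 dBu is 12 dB over 7 dBu; at 12:1 that becomes 1 dB over, giving 8 dBu; +8 dB make-up → 16 dBu.
Stage 3: overshoot 36 dB → 36/3 = 12 dB → -8 dBu; +8 dB make-up → 0 dBu.

0 dBu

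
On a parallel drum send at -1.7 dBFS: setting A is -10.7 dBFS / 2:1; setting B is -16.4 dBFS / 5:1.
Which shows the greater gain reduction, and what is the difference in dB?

B, by 7.26 dB

A: 9 dB over, compressed to 4.5 dB over, so 4.5 dB of GR.
B: 14.7 dB over, compressed to 2.94 dB over, so 11.76 dB of GR.
B applies 7.26 dB more gain reduction.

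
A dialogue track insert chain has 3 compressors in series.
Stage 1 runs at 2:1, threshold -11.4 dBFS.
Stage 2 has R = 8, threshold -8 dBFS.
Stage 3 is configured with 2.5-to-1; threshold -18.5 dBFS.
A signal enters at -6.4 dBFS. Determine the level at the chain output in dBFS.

-14.66 dBFS

Stage 1: 5 dB above -11.4 dBFS, reduced 2:1 to 2.5 dB above → -8.9 dBFS.
Stage 2: -8.9 dBFS ≤ -8 dBFS, so stage 2 doesn't engage; output -8.9 dBFS.
Stage 3: -8.9 dBFS is 9.6 dB over -18.5 dBFS; at 2.5:1 that becomes 3.84 dB over, giving -14.66 dBFS.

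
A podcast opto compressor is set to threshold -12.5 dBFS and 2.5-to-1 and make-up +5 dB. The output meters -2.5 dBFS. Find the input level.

0 dBFS

Before make-up, the level was -2.5 − 5 = -7.5 dBFS.
That's 5 dB above the -12.5 dBFS threshold.
Before 2.5:1 compression the overshoot was 5 × 2.5 = 12.5 dB, so input = -12.5 + 12.5 = 0 dBFS.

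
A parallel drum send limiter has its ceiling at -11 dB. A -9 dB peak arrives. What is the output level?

The limiter clamps the peak to its -11 dB ceiling.

-11 dB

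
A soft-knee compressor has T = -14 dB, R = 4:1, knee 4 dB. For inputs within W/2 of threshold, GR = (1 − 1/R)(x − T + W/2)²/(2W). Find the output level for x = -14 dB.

-14.375 dB

x − T + W/2 = -14 − (-14) + 2 = 2.
GR = (1 − 1/4) × 2² / 8 = 0.75 × 4 / 8 = 0.375 dB.
Output = -14 − 0.375 = -14.375 dB.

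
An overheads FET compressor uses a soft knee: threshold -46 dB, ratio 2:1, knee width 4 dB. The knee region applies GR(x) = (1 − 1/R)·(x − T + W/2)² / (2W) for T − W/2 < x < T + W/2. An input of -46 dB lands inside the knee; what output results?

-46.25 dB

x − T + W/2 = -46 − (-46) + 2 = 2.
GR = (1 − 1/2) × 2² / 8 = 0.5 × 4 / 8 = 0.25 dB.
Output = -46 − 0.25 = -46.25 dB.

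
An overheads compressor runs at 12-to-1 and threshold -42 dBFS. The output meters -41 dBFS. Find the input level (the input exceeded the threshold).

-30 dBFS

Post-compression overshoot = -41 − (-42) = 1 dB.
Before 12:1 compression the overshoot was 1 × 12 = 12 dB, so input = -42 + 12 = -30 dBFS.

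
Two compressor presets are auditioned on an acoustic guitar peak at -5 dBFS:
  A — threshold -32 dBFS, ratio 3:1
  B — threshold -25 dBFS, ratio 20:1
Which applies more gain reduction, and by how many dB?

A: 27 dB over, compressed to 9 dB over, so 18 dB of GR.
B: 20 dB over, compressed to 1 dB over, so 19 dB of GR.
B reduces 1 dB more.

B, by 1 dB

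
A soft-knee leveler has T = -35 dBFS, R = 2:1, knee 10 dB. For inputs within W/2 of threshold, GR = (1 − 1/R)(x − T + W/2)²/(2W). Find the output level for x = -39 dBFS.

-39.025 dBFS

x − T + W/2 = -39 − (-35) + 5 = 1.
GR = (1 − 1/2) × 1² / 20 = 0.5 × 1 / 20 = 0.025 dB.
Output = -39 − 0.025 = -39.025 dBFS.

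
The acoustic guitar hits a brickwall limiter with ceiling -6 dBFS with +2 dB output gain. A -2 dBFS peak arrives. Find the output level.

At ∞:1, everything above -6 dBFS is held at the ceiling.
Output gain then adds 2 dB: -6 + 2 = -4 dBFS.

-4 dBFS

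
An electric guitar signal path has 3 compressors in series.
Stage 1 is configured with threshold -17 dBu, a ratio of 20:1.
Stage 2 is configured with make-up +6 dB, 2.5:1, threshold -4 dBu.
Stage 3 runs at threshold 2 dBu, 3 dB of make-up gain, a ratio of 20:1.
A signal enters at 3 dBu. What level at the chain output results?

Stage 1: 3 dBu is 20 dB over -17 dBu; at 20:1 that becomes 1 dB over, giving -16 dBu.
Stage 2: -16 dBu ≤ -4 dBu, so stage 2 doesn't engage; make-up brings it to -10 dBu.
Stage 3: -10 dBu is at or below the 2 dBu threshold — no compression; make-up brings it to -7 dBu.

-7 dBu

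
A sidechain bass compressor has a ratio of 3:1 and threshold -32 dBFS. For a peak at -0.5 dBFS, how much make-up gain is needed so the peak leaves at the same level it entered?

Without make-up, output = threshold + overshoot/3 = -32 + 10.5 = -21.5 dBFS.
Gap to target: 21 dB.

21 dB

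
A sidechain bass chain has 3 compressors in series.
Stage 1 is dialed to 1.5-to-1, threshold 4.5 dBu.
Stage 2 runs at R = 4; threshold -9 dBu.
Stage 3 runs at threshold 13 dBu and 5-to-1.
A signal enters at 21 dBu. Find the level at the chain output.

-2.875 dBu

Stage 1: 21 dBu is 16.5 dB over 4.5 dBu; at 1.5:1 that becomes 11 dB over, giving 15.5 dBu.
Stage 2: 24.5 dB above -9 dBu, reduced 4:1 to 6.125 dB above → -2.875 dBu.
Stage 3: -2.875 dBu ≤ 13 dBu, so stage 3 doesn't engage; output -2.875 dBu.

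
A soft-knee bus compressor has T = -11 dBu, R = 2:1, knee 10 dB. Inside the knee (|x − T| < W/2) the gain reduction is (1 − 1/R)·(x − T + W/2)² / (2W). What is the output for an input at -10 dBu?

x − T + W/2 = -10 − (-11) + 5 = 6.
GR = (1 − 1/2) × 6² / 20 = 0.5 × 36 / 20 = 0.9 dB.
Output = -10 − 0.9 = -10.9 dBu.

-10.9 dBu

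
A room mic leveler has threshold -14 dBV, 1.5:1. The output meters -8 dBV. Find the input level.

That's 6 dB above the -14 dBV threshold.
Undo the ratio: input overshoot = 6 × 1.5 = 9 dB, giving input = -5 dBV.

-5 dBV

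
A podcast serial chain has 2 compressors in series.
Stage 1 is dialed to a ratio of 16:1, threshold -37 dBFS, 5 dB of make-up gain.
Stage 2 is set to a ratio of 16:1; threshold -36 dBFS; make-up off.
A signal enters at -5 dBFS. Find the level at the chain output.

Stage 1: -5 dBFS is 32 dB over -37 dBFS; at 16:1 that becomes 2 dB over, giving -35 dBFS; +5 dB make-up → -30 dBFS.
Stage 2: 6 dB above -36 dBFS, reduced 16:1 to 0.375 dB above → -35.625 dBFS.

-35.625 dBFS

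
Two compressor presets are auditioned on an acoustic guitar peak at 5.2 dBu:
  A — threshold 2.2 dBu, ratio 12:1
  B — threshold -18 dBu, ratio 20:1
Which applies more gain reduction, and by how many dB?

B, by 19.29 dB

A: GR = 3 − 3/12 = 2.75 dB.
B: GR = 23.2 − 23.2/20 = 22.04 dB.
B reduces 19.29 dB more.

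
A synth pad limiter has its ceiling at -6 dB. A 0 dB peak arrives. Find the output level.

At ∞:1, everything above -6 dB is held at the ceiling.

-6 dB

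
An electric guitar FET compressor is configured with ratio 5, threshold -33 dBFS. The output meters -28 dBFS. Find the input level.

-8 dBFS

The compressed level sits -28 − (-33) = 5 dB over threshold.
Input overshoot = R × output overshoot = 25 dB → input = -33 + 25 = -8 dBFS.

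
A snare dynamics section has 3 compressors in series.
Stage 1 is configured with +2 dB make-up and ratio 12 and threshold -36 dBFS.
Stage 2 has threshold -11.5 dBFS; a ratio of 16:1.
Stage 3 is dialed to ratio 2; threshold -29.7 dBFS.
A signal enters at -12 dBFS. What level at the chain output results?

Stage 1: 24 dB above -36 dBFS, reduced 12:1 to 2 dB above → -34 dBFS; +2 dB make-up → -32 dBFS.
Stage 2: below threshold (-32 ≤ -11.5); passes unchanged; output -32 dBFS.
Stage 3: -32 dBFS is at or below the -29.7 dBFS threshold — no compression; output -32 dBFS.

-32 dBFS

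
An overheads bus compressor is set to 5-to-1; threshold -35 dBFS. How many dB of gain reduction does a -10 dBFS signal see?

20 dB

Overshoot = -10 − (-35) = 25 dB.
A 5:1 ratio leaves 5 dB of that excess.
Gain reduction = 25 − 5 = 20 dB.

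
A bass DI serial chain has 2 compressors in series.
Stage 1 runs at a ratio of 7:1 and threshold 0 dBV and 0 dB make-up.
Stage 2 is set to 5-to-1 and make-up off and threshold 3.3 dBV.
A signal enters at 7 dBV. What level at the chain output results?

1 dBV

Stage 1: overshoot 7 dB → 7/7 = 1 dB → 1 dBV.
Stage 2: 1 dBV is at or below the 3.3 dBV threshold — no compression; output 1 dBV.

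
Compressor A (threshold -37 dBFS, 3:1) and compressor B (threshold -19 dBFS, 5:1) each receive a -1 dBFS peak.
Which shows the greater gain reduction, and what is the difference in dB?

A: overshoot 36 dB → output overshoot 12 dB → GR 24 dB.
B: overshoot 18 dB → output overshoot 3.6 dB → GR 14.4 dB.
A reduces 9.6 dB more.

A, by 9.6 dB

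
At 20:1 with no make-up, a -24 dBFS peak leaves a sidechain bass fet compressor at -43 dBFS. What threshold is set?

-44 dBFS

Input is 20 dB above T (since output overshoot × R = input overshoot: (-43 − T)·20 = -24 − T gives T = -44 dBFS).
Check: -44 + (-24 − (-44))/20 = -44 + 1 = -43 dBFS. ✓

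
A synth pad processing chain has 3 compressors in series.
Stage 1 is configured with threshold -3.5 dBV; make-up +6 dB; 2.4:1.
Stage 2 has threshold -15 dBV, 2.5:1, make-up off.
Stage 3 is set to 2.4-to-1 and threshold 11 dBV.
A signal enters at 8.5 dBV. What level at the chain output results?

Stage 1: 12 dB above -3.5 dBV, reduced 2.4:1 to 5 dB above → 1.5 dBV; +6 dB make-up → 7.5 dBV.
Stage 2: 7.5 dBV is 22.5 dB over -15 dBV; at 2.5:1 that becomes 9 dB over, giving -6 dBV.
Stage 3: -6 dBV is at or below the 11 dBV threshold — no compression; output -6 dBV.

-6 dBV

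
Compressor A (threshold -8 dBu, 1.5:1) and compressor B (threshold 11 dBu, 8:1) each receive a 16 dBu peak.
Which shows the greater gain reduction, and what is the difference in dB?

A: overshoot 24 dB → output overshoot 16 dB → GR 8 dB.
B: overshoot 5 dB → output overshoot 0.625 dB → GR 4.375 dB.
A applies 3.625 dB more gain reduction.

A, by 3.625 dB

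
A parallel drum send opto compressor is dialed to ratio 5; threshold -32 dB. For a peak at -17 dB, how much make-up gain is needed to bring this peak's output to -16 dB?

13 dB

The peak compresses to -32 + 15/5 = -29 dB.
To reach -16 dB requires -16 − (-29) = 13 dB of make-up.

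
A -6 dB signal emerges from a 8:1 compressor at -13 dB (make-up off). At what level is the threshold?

-14 dB

Let T be the threshold. Output overshoot = (input overshoot)/R, so -13 − T = (-6 − T)/8.
8·(-13 − T) = -6 − T → 7·T = -104 − (-6) = -98.
T = -98/7 = -14 dB.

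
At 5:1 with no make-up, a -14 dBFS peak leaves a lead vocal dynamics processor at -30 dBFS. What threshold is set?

Let T be the threshold. Output overshoot = (input overshoot)/R, so -30 − T = (-14 − T)/5.
5·(-30 − T) = -14 − T → 4·T = -150 − (-14) = -136.
T = -136/4 = -34 dBFS.

-34 dBFS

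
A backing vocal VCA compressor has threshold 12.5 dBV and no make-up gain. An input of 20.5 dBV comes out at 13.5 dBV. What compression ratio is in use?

8:1

Input overshoot = 20.5 − 12.5 = 8 dB; output overshoot = 13.5 − 12.5 = 1 dB.
Ratio = 8 / 1 = 8.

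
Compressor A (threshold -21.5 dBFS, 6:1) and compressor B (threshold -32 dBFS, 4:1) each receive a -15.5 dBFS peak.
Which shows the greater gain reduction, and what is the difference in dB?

B, by 7.375 dB

A: 6 dB over, compressed to 1 dB over, so 5 dB of GR.
B: 16.5 dB over, compressed to 4.125 dB over, so 12.375 dB of GR.
Difference: 7.375 dB in favour of B.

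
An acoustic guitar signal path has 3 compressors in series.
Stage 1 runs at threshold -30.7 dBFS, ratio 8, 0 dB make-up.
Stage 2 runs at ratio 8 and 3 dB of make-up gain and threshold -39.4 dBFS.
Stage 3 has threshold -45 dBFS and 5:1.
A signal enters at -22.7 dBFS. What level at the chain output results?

-43.0375 dBFS

Stage 1: 8 dB above -30.7 dBFS, reduced 8:1 to 1 dB above → -29.7 dBFS.
Stage 2: -29.7 dBFS is 9.7 dB over -39.4 dBFS; at 8:1 that becomes 1.2125 dB over, giving -38.1875 dBFS; +3 dB make-up → -35.1875 dBFS.
Stage 3: -35.1875 dBFS is 9.8125 dB over -45 dBFS; at 5:1 that becomes 1.9625 dB over, giving -43.0375 dBFS.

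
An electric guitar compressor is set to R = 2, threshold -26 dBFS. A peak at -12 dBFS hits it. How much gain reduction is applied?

7 dB

-12 dBFS exceeds the threshold by 14 dB.
After 2:1 compression the overshoot becomes 14/2 = 7 dB.
GR = overshoot in − overshoot out = 14 − 7 = 7 dB.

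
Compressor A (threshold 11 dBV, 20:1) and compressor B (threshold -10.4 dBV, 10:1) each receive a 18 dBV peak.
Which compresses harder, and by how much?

B, by 18.91 dB

A: overshoot 7 dB → output overshoot 0.35 dB → GR 6.65 dB.
B: overshoot 28.4 dB → output overshoot 2.84 dB → GR 25.56 dB.
B reduces 18.91 dB more.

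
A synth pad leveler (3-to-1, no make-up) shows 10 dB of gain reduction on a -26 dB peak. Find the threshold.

-41 dB

Input is 15 dB above T (since output overshoot × R = input overshoot: (-36 − T)·3 = -26 − T gives T = -41 dB).
Check: -41 + (-26 − (-41))/3 = -41 + 5 = -36 dB. ✓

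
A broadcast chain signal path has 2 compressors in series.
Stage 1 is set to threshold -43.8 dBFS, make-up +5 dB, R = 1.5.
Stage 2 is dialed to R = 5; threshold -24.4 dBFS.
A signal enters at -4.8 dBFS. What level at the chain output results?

Stage 1: overshoot 39 dB → 39/1.5 = 26 dB → -17.8 dBFS; +5 dB make-up → -12.8 dBFS.
Stage 2: 11.6 dB above -24.4 dBFS, reduced 5:1 to 2.32 dB above → -22.08 dBFS.

-22.08 dBFS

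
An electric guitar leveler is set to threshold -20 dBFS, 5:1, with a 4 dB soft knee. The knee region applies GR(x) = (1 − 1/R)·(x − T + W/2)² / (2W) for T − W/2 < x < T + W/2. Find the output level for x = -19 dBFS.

-19.9 dBFS

x − T + W/2 = -19 − (-20) + 2 = 3.
GR = (1 − 1/5) × 3² / 8 = 0.8 × 9 / 8 = 0.9 dB.
Output = -19 − 0.9 = -19.9 dBFS.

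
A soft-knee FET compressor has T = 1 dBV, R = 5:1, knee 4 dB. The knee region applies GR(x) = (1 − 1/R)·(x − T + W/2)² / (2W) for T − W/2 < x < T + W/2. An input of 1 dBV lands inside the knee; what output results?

x − T + W/2 = 1 − 1 + 2 = 2.
GR = (1 − 1/5) × 2² / 8 = 0.8 × 4 / 8 = 0.4 dB.
Output = 1 − 0.4 = 0.6 dBV.

0.6 dBV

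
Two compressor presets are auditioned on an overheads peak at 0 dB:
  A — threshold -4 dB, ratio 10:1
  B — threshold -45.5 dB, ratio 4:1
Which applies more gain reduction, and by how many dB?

B, by 30.525 dB

A: GR = 4 − 4/10 = 3.6 dB.
B: GR = 45.5 − 45.5/4 = 34.125 dB.
Difference: 30.525 dB in favour of B.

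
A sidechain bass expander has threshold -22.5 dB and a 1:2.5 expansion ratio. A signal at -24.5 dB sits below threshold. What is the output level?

-27.5 dB

The input is 2 dB below the -22.5 dB threshold.
A 1:2.5 expander multiplies undershoot by 2.5: 2 × 2.5 = 5 dB below threshold.
Output = -22.5 − 5 = -27.5 dB.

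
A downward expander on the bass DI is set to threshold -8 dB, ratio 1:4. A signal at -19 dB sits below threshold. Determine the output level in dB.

Undershoot = (-8) − (-19) = 11 dB.
At 1:4, that expands to 44 dB under threshold.
Output = -8 − 44 = -52 dB.

-52 dB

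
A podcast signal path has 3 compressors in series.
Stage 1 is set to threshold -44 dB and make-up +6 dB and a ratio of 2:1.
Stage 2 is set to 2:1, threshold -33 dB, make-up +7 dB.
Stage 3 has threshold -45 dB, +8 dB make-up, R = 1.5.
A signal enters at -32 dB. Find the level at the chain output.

-24 dB

Stage 1: overshoot 12 dB → 12/2 = 6 dB → -38 dB; +6 dB make-up → -32 dB.
Stage 2: -32 dB is 1 dB over -33 dB; at 2:1 that becomes 0.5 dB over, giving -32.5 dB; +7 dB make-up → -25.5 dB.
Stage 3: 19.5 dB above -45 dB, reduced 1.5:1 to 13 dB above → -32 dB; +8 dB make-up → -24 dB.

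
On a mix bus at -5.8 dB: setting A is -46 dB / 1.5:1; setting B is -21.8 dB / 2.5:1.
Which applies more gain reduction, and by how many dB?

A, by 3.8 dB

A: 40.2 dB over, compressed to 26.8 dB over, so 13.4 dB of GR.
B: 16 dB over, compressed to 6.4 dB over, so 9.6 dB of GR.
Difference: 3.8 dB in favour of A.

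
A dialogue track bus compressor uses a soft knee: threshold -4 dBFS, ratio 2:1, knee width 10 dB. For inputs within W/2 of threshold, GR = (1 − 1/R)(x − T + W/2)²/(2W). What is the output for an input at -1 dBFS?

-2.6 dBFS

x − T + W/2 = -1 − (-4) + 5 = 8.
GR = (1 − 1/2) × 8² / 20 = 0.5 × 64 / 20 = 1.6 dB.
Output = -1 − 1.6 = -2.6 dBFS.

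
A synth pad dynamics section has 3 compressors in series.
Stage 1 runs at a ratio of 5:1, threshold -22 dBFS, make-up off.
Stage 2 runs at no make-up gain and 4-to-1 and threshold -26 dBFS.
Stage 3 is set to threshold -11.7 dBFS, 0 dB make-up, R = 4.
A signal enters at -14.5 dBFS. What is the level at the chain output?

Stage 1: -14.5 dBFS is 7.5 dB over -22 dBFS; at 5:1 that becomes 1.5 dB over, giving -20.5 dBFS.
Stage 2: -20.5 dBFS is 5.5 dB over -26 dBFS; at 4:1 that becomes 1.375 dB over, giving -24.625 dBFS.
Stage 3: -24.625 dBFS is at or below the -11.7 dBFS threshold — no compression; output -24.625 dBFS.

-24.625 dBFS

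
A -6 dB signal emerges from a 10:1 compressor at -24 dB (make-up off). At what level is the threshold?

-26 dB

Let T be the threshold. Output overshoot = (input overshoot)/R, so -24 − T = (-6 − T)/10.
10·(-24 − T) = -6 − T → 9·T = -240 − (-6) = -234.
T = -234/9 = -26 dB.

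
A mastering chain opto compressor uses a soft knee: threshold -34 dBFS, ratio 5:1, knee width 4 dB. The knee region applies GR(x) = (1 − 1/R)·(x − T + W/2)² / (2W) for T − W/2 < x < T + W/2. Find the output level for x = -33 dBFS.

-33.9 dBFS

x − T + W/2 = -33 − (-34) + 2 = 3.
GR = (1 − 1/5) × 3² / 8 = 0.8 × 9 / 8 = 0.9 dB.
Output = -33 − 0.9 = -33.9 dBFS.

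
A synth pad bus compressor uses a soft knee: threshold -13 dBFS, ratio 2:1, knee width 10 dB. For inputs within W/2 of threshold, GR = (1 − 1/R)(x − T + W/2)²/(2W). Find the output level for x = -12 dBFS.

x − T + W/2 = -12 − (-13) + 5 = 6.
GR = (1 − 1/2) × 6² / 20 = 0.5 × 36 / 20 = 0.9 dB.
Output = -12 − 0.9 = -12.9 dBFS.

-12.9 dBFS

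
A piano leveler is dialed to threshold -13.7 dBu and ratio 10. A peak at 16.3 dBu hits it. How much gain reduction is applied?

27 dB

Overshoot = 16.3 − (-13.7) = 30 dB.
A 10:1 ratio leaves 3 dB of that excess.
GR = overshoot in − overshoot out = 30 − 3 = 27 dB.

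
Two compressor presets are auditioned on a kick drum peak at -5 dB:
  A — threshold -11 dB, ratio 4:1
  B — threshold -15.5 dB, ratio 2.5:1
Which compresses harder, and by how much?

B, by 1.8 dB

A: GR = 6 − 6/4 = 4.5 dB.
B: GR = 10.5 − 10.5/2.5 = 6.3 dB.
Difference: 1.8 dB in favour of B.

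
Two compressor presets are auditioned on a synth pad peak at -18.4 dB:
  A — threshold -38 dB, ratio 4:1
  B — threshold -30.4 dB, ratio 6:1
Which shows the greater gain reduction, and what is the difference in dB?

A: GR = 19.6 − 19.6/4 = 14.7 dB.
B: GR = 12 − 12/6 = 10 dB.
A reduces 4.7 dB more.

A, by 4.7 dB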